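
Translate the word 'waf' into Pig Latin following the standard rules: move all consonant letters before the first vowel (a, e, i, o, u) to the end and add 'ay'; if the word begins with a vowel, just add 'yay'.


'waf': move consonant cluster 'w' to end and add 'ay': 'afway'.

afway


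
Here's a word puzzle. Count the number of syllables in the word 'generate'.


Break 'generate' into syllables: gen-er-ate -> gen | er | ate = 3 syllables

3 syllables


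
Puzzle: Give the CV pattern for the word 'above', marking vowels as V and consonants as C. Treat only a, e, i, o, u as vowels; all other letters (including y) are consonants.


Letter mapping: a = V, b = C, o = V, v = C, e = V.

VCVCV


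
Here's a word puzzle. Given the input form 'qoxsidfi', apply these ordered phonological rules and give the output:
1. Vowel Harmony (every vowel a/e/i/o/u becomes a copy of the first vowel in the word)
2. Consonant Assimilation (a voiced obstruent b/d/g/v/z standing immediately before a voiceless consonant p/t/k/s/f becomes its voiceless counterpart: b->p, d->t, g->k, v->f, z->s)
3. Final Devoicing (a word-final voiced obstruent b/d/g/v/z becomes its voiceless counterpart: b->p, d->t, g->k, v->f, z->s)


Starting form: 'qoxsidfi'
Rule 1: Vowel Harmony: all vowels become 'o' (matching first vowel). 'qoxsidfi' -> 'qoxsodfo'
Rule 2: Consonant Assimilation: voiced obstruent before voiceless consonant becomes voiceless ('df' -> 'tf'). 'qoxsodfo' -> 'qoxsotfo'
Rule 3: Final Devoicing: the word ends in the vowel 'o', not a consonant. No change.
Final form: 'qoxsotfo'

qoxsotfo


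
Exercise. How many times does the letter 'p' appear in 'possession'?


Letter 'p' in 'possession': found at position(s) 1 = 1 occurrence(s).

1


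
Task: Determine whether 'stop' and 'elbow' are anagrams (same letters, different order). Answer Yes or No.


Sorted letters of 'stop': 'opst'
Sorted letters of 'elbow': 'below'
They do not match.

No


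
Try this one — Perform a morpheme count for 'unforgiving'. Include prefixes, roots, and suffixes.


Decomposition: un- (prefix) + forgive (root) + -ing (suffix) = 3 morpheme(s)

3 morphemes


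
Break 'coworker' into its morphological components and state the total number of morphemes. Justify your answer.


Step 1: Identify prefix: 'co' (meaning: together)
Step 2: Identify root: 'work'
Step 3: Identify suffix(es): 'er'
Decomposition: co- (prefix: together) + work (root) + -er (suffix: one who)
Total morphemes: 3

3 morphemes (co- (prefix: together) + work (root) + -er (suffix: one who))


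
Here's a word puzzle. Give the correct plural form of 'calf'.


Apply rule: Change -f to -ves. 'calf' becomes 'calves'.

calves


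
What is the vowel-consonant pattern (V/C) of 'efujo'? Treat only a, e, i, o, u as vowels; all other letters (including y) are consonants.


Letter mapping: e = V, f = C, u = V, j = C, o = V.

VCVCV


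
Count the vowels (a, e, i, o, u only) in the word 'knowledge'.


Vowels in 'knowledge': o, e, e = 3 vowels.

3


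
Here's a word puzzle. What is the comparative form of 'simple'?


Apply comparative formation (ends in e: add -r): 'simple' -> 'simpler'.

simpler


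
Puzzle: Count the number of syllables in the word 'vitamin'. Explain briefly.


Break 'vitamin' into syllables: vi-ta-min -> vi | ta | min = 3 syllables

3 syllables


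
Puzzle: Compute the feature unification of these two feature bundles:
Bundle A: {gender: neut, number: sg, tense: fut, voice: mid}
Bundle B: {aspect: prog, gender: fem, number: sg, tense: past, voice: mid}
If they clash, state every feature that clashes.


Compare features:
aspect: A=_ vs B=prog -> unified: prog
gender: A=neut vs B=fem -> CLASH
number: A=sg vs B=sg -> unified: sg
tense: A=fut vs B=past -> CLASH
voice: A=mid vs B=mid -> unified: mid
Clashes detected on features 'gender' (neut vs fem) and 'tense' (fut vs past); unification fails.

CLASH on 'gender' (neut vs fem) and 'tense' (fut vs past)


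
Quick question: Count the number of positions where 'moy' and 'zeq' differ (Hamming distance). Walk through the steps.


Alignment:
Position 1: 'm' vs 'z' = DIFFER
Position 2: 'o' vs 'e' = DIFFER
Position 3: 'y' vs 'q' = DIFFER
Total differences: 3

3


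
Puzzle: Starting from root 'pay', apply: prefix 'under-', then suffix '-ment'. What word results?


Step 1: Add prefix 'under-' to 'pay' = 'underpay'
Step 2: Add suffix '-ment' to 'underpay' = 'underpayment'

underpayment


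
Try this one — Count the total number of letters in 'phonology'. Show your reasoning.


Spell out 'phonology' and number each letter: p(1), h(2), o(3), n(4), o(5), l(6), o(7), g(8), y(9). Total: 9 letters.

9


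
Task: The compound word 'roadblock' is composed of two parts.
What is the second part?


Split 'roadblock' into 'road' + 'block'. The second part is 'block'.

block


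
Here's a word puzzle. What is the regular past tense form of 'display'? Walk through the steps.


Apply rule: Add -ed. 'display' becomes 'displayed'.

displayed


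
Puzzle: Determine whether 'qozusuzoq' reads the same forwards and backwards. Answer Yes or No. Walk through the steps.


Forward: 'qozusuzoq'
Reversed: 'qozusuzoq'
They are identical.

Yes


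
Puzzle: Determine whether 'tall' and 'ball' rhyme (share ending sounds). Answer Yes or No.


Rime (stressed vowel + following sounds) of 'tall': -all = /ɔːl/
Rime of 'ball': -all = /ɔːl/
/ɔːl/ and /ɔːl/ are the same ending sound, so the words rhyme.

Yes


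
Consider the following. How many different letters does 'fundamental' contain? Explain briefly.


Unique letters in 'fundamental': {a, d, e, f, l, m, n, t, u} = 9 distinct letters.

9


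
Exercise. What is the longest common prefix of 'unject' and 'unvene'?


Compare from the start: 2 characters match: 'un'. Mismatch at position 3: 'j' vs 'v'.

un


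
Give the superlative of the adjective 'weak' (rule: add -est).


Apply superlative formation (add -est): 'weak' -> 'weakest'.

weakest


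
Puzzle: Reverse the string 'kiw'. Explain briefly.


Reverse 'kiw' character by character: 'wik'.

wik


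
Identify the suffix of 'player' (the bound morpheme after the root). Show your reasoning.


The word 'player' = 'play' (root) + '-er' (suffix). The suffix is '-er'.

er


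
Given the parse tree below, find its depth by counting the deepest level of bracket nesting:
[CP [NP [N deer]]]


Count bracket nesting levels:
'[' at pos 0: depth = 1
'[' at pos 4: depth = 2
'[' at pos 8: depth = 3
Maximum depth reached: 3

3


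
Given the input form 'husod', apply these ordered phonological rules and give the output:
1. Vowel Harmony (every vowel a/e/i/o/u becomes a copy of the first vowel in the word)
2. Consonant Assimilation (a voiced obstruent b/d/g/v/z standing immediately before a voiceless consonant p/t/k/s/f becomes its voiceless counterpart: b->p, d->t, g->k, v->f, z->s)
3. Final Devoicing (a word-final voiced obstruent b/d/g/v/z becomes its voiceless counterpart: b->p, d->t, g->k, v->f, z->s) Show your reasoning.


Starting form: 'husod'
Rule 1: Vowel Harmony: all vowels become 'u' (matching first vowel). 'husod' -> 'husud'
Rule 2: Consonant Assimilation: no voiced obstruent (b/d/g/v/z) stands immediately before a voiceless consonant (p/t/k/s/f). No change.
Rule 3: Final Devoicing: word-final voiced obstruent 'd' becomes voiceless 't'. 'husud' -> 'husut'
Final form: 'husut'

husut


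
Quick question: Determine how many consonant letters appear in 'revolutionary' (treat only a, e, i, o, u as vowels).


Consonants in 'revolutionary': r, v, l, t, n, r, y = 7 consonants.

7


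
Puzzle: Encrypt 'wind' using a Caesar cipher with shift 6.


Shift each letter by 6: w -> c, i -> o, n -> t, d -> j. Result: 'cotj'.

cotj


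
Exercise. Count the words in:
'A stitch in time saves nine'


Split into words: A | stitch | in | time | saves | nine = 6 words.

6


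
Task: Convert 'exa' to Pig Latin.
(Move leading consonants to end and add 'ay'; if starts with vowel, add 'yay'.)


'exa' starts with a vowel, so add 'yay': 'exayay'.

exayay


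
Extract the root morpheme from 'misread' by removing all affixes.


Remove prefix 'mis' from 'misread' to get root 'read'.

read


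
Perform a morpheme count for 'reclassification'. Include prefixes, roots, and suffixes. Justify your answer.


Decomposition: re- (prefix) + class (root) + -ify (suffix) + -ation (suffix) = 4 morpheme(s)

4 morphemes


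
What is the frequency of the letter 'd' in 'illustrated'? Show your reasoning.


Letter 'd' in 'illustrated': found at position(s) 11 = 1 occurrence(s).

1


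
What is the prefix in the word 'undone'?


The word 'undone' = 'un' (prefix) + 'done' (root). The prefix is 'un'.

un


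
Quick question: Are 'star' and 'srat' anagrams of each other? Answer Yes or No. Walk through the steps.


Sorted letters of 'star': 'arst'
Sorted letters of 'srat': 'arst'
They match.

Yes


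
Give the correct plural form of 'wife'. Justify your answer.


Apply rule: Change -fe to -ves. 'wife' becomes 'wives'.

wives


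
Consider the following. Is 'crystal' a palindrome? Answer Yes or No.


Forward: 'crystal'
Reversed: 'latsyrc'
They differ.

No


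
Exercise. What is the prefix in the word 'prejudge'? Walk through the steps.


The word 'prejudge' = 'pre' (prefix) + 'judge' (root). The prefix is 'pre'.

pre


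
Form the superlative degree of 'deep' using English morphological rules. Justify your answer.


Apply superlative formation (add -est): 'deep' -> 'deepest'.

deepest


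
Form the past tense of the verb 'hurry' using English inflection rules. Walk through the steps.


Apply rule: Change -y to -ied. 'hurry' becomes 'hurried'.

hurried


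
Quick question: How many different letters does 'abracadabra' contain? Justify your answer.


Unique letters in 'abracadabra': {a, b, c, d, r} = 5 distinct letters.

5


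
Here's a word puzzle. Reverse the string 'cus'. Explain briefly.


Reverse 'cus' character by character: 'suc'.

suc


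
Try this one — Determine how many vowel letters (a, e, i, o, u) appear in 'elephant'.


Vowels in 'elephant': e, e, a = 3 vowels.

3


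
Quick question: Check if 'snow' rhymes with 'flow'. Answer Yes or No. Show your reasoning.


Rime (stressed vowel + following sounds) of 'snow': -ow = /oʊ/
Rime of 'flow': -ow = /oʊ/
/oʊ/ and /oʊ/ are the same ending sound, so the words rhyme.

Yes


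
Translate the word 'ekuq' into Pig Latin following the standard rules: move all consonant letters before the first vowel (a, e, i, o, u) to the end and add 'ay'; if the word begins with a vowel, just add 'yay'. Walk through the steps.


'ekuq' starts with a vowel, so add 'yay': 'ekuqyay'.

ekuqyay


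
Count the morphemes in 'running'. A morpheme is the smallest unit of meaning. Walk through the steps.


Decomposition: run (root) + -ing (suffix) = 2 morpheme(s)

2 morphemes


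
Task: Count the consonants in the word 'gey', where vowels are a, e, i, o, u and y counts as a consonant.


Consonants in 'gey': g, y = 2 consonants.

2


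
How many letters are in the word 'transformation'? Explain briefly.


Spell out 'transformation' and number each letter: t(1), r(2), a(3), n(4), s(5), f(6), o(7), r(8), m(9), a(10), t(11), i(12), o(13), n(14). Total: 14 letters.

14


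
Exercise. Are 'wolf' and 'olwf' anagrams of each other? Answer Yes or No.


Sorted letters of 'wolf': 'flow'
Sorted letters of 'olwf': 'flow'
They match.

Yes


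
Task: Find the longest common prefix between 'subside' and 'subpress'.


Compare from the start: 3 characters match: 'sub'. Mismatch at position 4: 's' vs 'p'.

sub


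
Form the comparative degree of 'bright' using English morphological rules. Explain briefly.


Apply comparative formation (add -er): 'bright' -> 'brighter'.

brighter


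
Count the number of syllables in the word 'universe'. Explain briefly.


Break 'universe' into syllables: u-ni-verse -> u | ni | verse = 3 syllables

3 syllables


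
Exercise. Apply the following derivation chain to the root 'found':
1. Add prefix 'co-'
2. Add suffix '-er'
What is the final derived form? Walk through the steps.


Step 1: Add prefix 'co-' to 'found' = 'cofound'
Step 2: Add suffix '-er' to 'cofound' = 'cofounder'

cofounder


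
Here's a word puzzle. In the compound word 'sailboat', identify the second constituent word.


Split 'sailboat' into 'sail' + 'boat'. The second part is 'boat'.

boat


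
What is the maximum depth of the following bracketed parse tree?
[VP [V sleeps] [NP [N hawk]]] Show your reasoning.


Count bracket nesting levels:
'[' at pos 0: depth = 1
'[' at pos 4: depth = 2
'[' at pos 15: depth = 2
'[' at pos 19: depth = 3
Maximum depth reached: 3

3


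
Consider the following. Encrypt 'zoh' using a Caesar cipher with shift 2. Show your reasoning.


Shift each letter by 2: z -> b, o -> q, h -> j. Result: 'bqj'.

bqj


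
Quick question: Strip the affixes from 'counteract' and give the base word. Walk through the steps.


Remove prefix 'counter' from 'counteract' to get root 'act'.

act


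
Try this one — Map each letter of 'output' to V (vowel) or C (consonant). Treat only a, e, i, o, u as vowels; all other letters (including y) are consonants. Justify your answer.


Letter mapping: o = V, u = V, t = C, p = C, u = V, t = C.

VVCCVC


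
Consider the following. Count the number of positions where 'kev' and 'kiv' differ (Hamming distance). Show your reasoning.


Alignment:
Position 1: 'k' vs 'k' = match
Position 2: 'e' vs 'i' = DIFFER
Position 3: 'v' vs 'v' = match
Total differences: 1

1


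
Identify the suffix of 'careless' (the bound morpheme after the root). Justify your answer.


The word 'careless' = 'care' (root) + '-less' (suffix). The suffix is '-less'.

less


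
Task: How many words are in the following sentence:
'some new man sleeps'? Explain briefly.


Split into words: some | new | man | sleeps = 4 words.

4


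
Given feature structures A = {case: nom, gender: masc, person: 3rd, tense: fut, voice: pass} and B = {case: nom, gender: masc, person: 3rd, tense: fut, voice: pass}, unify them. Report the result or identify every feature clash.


Compare features:
case: A=nom vs B=nom -> unified: nom
gender: A=masc vs B=masc -> unified: masc
person: A=3rd vs B=3rd -> unified: 3rd
tense: A=fut vs B=fut -> unified: fut
voice: A=pass vs B=pass -> unified: pass
No clashes found.

Unified: {case: nom, gender: masc, person: 3rd, tense: fut, voice: pass}


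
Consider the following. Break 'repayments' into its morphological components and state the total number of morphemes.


Step 1: Identify prefix: 're' (meaning: again)
Step 2: Identify root: 'pay'
Step 3: Identify suffix(es): 'ment, s'
Decomposition: re- (prefix: again) + pay (root) + -ment (suffix: action/result) + -s (plural)
Total morphemes: 4

4 morphemes (re- (prefix: again) + pay (root) + -ment (suffix: action/result) + -s (plural))


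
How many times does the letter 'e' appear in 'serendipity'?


Letter 'e' in 'serendipity': found at position(s) 2, 4 = 2 occurrence(s).

2


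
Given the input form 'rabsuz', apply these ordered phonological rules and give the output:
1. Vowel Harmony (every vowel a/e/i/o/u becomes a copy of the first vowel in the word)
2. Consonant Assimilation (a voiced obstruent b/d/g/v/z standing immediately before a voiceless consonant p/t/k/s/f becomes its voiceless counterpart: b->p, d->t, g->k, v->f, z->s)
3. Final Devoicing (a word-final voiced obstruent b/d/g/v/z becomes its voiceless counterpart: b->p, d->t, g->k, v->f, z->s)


Starting form: 'rabsuz'
Rule 1: Vowel Harmony: all vowels become 'a' (matching first vowel). 'rabsuz' -> 'rabsaz'
Rule 2: Consonant Assimilation: voiced obstruent before voiceless consonant becomes voiceless ('bs' -> 'ps'). 'rabsaz' -> 'rapsaz'
Rule 3: Final Devoicing: word-final voiced obstruent 'z' becomes voiceless 's'. 'rapsaz' -> 'rapsas'
Final form: 'rapsas'

rapsas


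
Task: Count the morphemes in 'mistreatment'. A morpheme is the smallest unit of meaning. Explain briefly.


Decomposition: mis- (prefix) + treat (root) + -ment (suffix) = 3 morpheme(s)

3 morphemes


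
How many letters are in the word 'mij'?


Spell out 'mij' and number each letter: m(1), i(2), j(3). Total: 3 letters.

3


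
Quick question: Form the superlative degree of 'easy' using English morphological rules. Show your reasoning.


Apply superlative formation (consonant + y: change y to i, add -est): 'easy' -> 'easiest'.

easiest


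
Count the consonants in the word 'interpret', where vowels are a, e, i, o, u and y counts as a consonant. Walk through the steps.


Consonants in 'interpret': n, t, r, p, r, t = 6 consonants.

6


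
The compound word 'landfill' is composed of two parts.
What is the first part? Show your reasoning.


Split 'landfill' into 'land' + 'fill'. The first part is 'land'.

land


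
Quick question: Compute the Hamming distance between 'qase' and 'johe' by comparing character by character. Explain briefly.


Alignment:
Position 1: 'q' vs 'j' = DIFFER
Position 2: 'a' vs 'o' = DIFFER
Position 3: 's' vs 'h' = DIFFER
Position 4: 'e' vs 'e' = match
Total differences: 3

3


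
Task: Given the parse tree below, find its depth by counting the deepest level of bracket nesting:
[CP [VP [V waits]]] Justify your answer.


Count bracket nesting levels:
'[' at pos 0: depth = 1
'[' at pos 4: depth = 2
'[' at pos 8: depth = 3
Maximum depth reached: 3

3


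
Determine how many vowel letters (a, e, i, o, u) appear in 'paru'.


Vowels in 'paru': a, u = 2 vowels.

2


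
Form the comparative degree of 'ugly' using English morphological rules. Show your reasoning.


Apply comparative formation (consonant + y: change y to i, add -er): 'ugly' -> 'uglier'.

uglier


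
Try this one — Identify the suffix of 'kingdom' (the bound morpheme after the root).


The word 'kingdom' = 'king' (root) + '-dom' (suffix). The suffix is '-dom'.

dom


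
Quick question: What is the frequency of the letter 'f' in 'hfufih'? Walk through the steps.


Letter 'f' in 'hfufih': found at position(s) 2, 4 = 2 occurrence(s).

2


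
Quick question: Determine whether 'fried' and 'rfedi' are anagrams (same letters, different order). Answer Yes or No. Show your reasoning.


Sorted letters of 'fried': 'defir'
Sorted letters of 'rfedi': 'defir'
They match.

Yes


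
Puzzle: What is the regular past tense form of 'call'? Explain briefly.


Apply rule: Add -ed. 'call' becomes 'called'.

called


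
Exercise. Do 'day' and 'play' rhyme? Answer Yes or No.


Rime (stressed vowel + following sounds) of 'day': -ay = /eɪ/
Rime of 'play': -ay = /eɪ/
/eɪ/ and /eɪ/ are the same ending sound, so the words rhyme.

Yes


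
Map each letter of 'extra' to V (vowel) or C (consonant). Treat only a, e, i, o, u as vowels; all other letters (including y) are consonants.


Letter mapping: e = V, x = C, t = C, r = C, a = V.

VCCCV


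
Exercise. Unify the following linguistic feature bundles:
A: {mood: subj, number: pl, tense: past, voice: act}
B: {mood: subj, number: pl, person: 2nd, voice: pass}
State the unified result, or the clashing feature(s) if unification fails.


Compare features:
mood: A=subj vs B=subj -> unified: subj
number: A=pl vs B=pl -> unified: pl
person: A=_ vs B=2nd -> unified: 2nd
tense: A=past vs B=_ -> unified: past
voice: A=act vs B=pass -> CLASH
Clash detected on feature 'voice' (act vs pass); unification fails.

CLASH on 'voice' (act vs pass)


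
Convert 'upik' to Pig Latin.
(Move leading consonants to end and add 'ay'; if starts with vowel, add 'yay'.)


'upik' starts with a vowel, so add 'yay': 'upikyay'.

upikyay


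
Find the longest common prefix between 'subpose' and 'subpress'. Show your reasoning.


Compare from the start: 4 characters match: 'subp'. Mismatch at position 5: 'o' vs 'r'.

subp


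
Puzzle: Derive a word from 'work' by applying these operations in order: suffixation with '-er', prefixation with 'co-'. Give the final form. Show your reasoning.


Step 1: Add suffix '-er' to 'work' = 'worker'
Step 2: Add prefix 'co-' to 'worker' = 'coworker'

coworker


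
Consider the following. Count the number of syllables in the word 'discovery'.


Break 'discovery' into syllables: dis-cov-er-y -> dis | cov | er | y = 4 syllables

4 syllables


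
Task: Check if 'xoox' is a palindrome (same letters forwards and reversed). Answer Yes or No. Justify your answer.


Forward: 'xoox'
Reversed: 'xoox'
They are identical.

Yes


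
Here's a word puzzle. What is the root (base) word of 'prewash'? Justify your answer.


Remove prefix 'pre' from 'prewash' to get root 'wash'.

wash


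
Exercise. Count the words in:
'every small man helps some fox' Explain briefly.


Split into words: every | small | man | helps | some | fox = 6 words.

6


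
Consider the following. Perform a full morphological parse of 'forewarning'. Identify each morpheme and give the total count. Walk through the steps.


Step 1: Identify prefix: 'fore' (meaning: before/front)
Step 2: Identify root: 'warn'
Step 3: Identify suffix(es): 'ing'
Decomposition: fore- (prefix: before/front) + warn (root) + -ing (suffix: ongoing action)
Total morphemes: 3

3 morphemes (fore- (prefix: before/front) + warn (root) + -ing (suffix: ongoing action))


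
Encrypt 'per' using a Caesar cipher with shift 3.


Shift each letter by 3: p -> s, e -> h, r -> u. Result: 'shu'.

shu


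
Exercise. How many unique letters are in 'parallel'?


Unique letters in 'parallel': {a, e, l, p, r} = 5 distinct letters.

5


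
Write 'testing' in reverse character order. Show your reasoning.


Reverse 'testing' character by character: 'gnitset'.

gnitset


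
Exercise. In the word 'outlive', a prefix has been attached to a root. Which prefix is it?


The word 'outlive' = 'out' (prefix) + 'live' (root). The prefix is 'out'.

out


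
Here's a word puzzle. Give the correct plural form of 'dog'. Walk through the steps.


Apply rule: Add -s. 'dog' becomes 'dogs'.

dogs


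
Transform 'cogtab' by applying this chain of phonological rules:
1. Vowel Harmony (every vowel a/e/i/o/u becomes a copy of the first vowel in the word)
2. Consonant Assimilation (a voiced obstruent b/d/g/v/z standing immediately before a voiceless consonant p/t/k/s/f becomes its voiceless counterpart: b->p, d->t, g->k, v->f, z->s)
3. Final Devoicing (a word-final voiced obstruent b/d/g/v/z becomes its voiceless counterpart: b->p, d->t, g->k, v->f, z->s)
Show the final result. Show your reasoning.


Starting form: 'cogtab'
Rule 1: Vowel Harmony: all vowels become 'o' (matching first vowel). 'cogtab' -> 'cogtob'
Rule 2: Consonant Assimilation: voiced obstruent before voiceless consonant becomes voiceless ('gt' -> 'kt'). 'cogtob' -> 'coktob'
Rule 3: Final Devoicing: word-final voiced obstruent 'b' becomes voiceless 'p'. 'coktob' -> 'coktop'
Final form: 'coktop'

coktop


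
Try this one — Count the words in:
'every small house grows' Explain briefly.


Split into words: every | small | house | grows = 4 words.

4


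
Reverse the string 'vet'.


Reverse 'vet' character by character: 'tev'.

tev


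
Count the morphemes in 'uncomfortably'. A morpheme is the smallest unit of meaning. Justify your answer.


Decomposition: un- (prefix) + comfort (root) + -able (suffix) + -ly (suffix) = 4 morpheme(s)

4 morphemes


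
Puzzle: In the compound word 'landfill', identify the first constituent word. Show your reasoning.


Split 'landfill' into 'land' + 'fill'. The first part is 'land'.

land


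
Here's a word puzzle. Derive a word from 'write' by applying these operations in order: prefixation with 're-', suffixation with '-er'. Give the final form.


Step 1: Add prefix 're-' to 'write' = 'rewrite'
Step 2: Add suffix '-er' to 'rewrite' = 'rewriter'

rewriter


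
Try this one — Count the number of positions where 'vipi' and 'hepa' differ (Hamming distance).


Alignment:
Position 1: 'v' vs 'h' = DIFFER
Position 2: 'i' vs 'e' = DIFFER
Position 3: 'p' vs 'p' = match
Position 4: 'i' vs 'a' = DIFFER
Total differences: 3

3


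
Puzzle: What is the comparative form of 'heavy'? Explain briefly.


Apply comparative formation (consonant + y: change y to i, add -er): 'heavy' -> 'heavier'.

heavier


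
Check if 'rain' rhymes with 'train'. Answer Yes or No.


Rime (stressed vowel + following sounds) of 'rain': -ain = /eɪn/
Rime of 'train': -ain = /eɪn/
/eɪn/ and /eɪn/ are the same ending sound, so the words rhyme.

Yes


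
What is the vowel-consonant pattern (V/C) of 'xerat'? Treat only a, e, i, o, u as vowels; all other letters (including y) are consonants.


Letter mapping: x = C, e = V, r = C, a = V, t = C.

CVCVC


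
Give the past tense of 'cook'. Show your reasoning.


Apply rule: Add -ed. 'cook' becomes 'cooked'.

cooked


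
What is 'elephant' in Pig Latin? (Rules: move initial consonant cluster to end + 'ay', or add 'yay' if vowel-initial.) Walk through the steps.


'elephant' starts with a vowel, so add 'yay': 'elephantyay'.

elephantyay


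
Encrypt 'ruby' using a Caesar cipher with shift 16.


Shift each letter by 16: r -> h, u -> k, b -> r, y -> o. Result: 'hkro'.

hkro


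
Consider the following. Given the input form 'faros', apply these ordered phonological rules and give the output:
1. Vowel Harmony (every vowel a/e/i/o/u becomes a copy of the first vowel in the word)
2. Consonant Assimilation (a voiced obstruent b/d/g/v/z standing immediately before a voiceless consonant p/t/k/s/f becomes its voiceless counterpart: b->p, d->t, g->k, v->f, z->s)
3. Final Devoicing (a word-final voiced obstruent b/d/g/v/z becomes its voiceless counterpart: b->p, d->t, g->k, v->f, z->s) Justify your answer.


Starting form: 'faros'
Rule 1: Vowel Harmony: all vowels become 'a' (matching first vowel). 'faros' -> 'faras'
Rule 2: Consonant Assimilation: no voiced obstruent (b/d/g/v/z) stands immediately before a voiceless consonant (p/t/k/s/f). No change.
Rule 3: Final Devoicing: final consonant 's' is not one of the voiced obstruents b/d/g/v/z. No change.
Final form: 'faras'

faras


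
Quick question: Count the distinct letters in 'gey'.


Unique letters in 'gey': {e, g, y} = 3 distinct letters.

3


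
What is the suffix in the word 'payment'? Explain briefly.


The word 'payment' = 'pay' (root) + '-ment' (suffix). The suffix is '-ment'.

ment


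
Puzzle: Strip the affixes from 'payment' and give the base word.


Remove suffix '-ment' from 'payment' to get root 'pay'.

pay


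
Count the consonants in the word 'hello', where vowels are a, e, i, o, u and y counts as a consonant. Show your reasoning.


Consonants in 'hello': h, l, l = 3 consonants.

3


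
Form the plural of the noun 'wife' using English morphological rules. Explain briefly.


Apply rule: Change -fe to -ves. 'wife' becomes 'wives'.

wives


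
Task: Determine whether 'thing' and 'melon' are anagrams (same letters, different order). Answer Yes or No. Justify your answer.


Sorted letters of 'thing': 'ghint'
Sorted letters of 'melon': 'elmno'
They do not match.

No


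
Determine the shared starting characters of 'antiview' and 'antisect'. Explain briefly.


Compare from the start: 4 characters match: 'anti'. Mismatch at position 5: 'v' vs 's'.

anti


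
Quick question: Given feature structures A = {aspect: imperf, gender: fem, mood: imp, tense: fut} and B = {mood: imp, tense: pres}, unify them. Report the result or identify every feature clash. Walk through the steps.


Compare features:
aspect: A=imperf vs B=_ -> unified: imperf
gender: A=fem vs B=_ -> unified: fem
mood: A=imp vs B=imp -> unified: imp
tense: A=fut vs B=pres -> CLASH
Clash detected on feature 'tense' (fut vs pres); unification fails.

CLASH on 'tense' (fut vs pres)


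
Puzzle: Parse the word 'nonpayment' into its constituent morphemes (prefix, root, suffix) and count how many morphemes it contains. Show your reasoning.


Step 1: Identify prefix: 'non' (meaning: not)
Step 2: Identify root: 'pay'
Step 3: Identify suffix(es): 'ment'
Decomposition: non- (prefix: not) + pay (root) + -ment (suffix: action/result)
Total morphemes: 3

3 morphemes (non- (prefix: not) + pay (root) + -ment (suffix: action/result))


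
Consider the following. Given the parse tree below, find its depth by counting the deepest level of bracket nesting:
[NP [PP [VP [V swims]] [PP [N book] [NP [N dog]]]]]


Count bracket nesting levels:
'[' at pos 0: depth = 1
'[' at pos 4: depth = 2
'[' at pos 8: depth = 3
'[' at pos 12: depth = 4
'[' at pos 23: depth = 3
'[' at pos 27: depth = 4
'[' at pos 36: depth = 4
'[' at pos 40: depth = 5
Maximum depth reached: 5

5


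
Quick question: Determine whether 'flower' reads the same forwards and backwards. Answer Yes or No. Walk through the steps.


Forward: 'flower'
Reversed: 'rewolf'
They differ.

No


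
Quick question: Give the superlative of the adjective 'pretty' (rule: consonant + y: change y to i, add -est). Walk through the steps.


Apply superlative formation (consonant + y: change y to i, add -est): 'pretty' -> 'prettiest'.

prettiest


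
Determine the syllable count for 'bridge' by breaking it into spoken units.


Break 'bridge' into syllables: bridge -> bridge = 1 syllable

1 syllable


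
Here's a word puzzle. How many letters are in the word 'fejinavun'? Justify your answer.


Spell out 'fejinavun' and number each letter: f(1), e(2), j(3), i(4), n(5), a(6), v(7), u(8), n(9). Total: 9 letters.

9


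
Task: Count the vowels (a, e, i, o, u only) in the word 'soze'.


Vowels in 'soze': o, e = 2 vowels.

2


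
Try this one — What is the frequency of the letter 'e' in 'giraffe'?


Letter 'e' in 'giraffe': found at position(s) 7 = 1 occurrence(s).

1


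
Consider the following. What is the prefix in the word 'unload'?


The word 'unload' = 'un' (prefix) + 'load' (root). The prefix is 'un'.

un


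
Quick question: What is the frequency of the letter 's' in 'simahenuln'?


Letter 's' in 'simahenuln': found at position(s) 1 = 1 occurrence(s).

1


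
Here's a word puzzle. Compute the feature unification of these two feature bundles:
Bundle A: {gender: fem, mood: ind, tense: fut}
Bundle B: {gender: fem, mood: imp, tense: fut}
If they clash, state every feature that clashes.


Compare features:
gender: A=fem vs B=fem -> unified: fem
mood: A=ind vs B=imp -> CLASH
tense: A=fut vs B=fut -> unified: fut
Clash detected on feature 'mood' (ind vs imp); unification fails.

CLASH on 'mood' (ind vs imp)


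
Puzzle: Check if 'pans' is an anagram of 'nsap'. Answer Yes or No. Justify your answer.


Sorted letters of 'pans': 'anps'
Sorted letters of 'nsap': 'anps'
They match.

Yes


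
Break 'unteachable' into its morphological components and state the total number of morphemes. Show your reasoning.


Step 1: Identify prefix: 'un' (meaning: not/reverse)
Step 2: Identify root: 'teach'
Step 3: Identify suffix(es): 'able'
Decomposition: un- (prefix: not/reverse) + teach (root) + -able (suffix: capable of)
Total morphemes: 3

3 morphemes (un- (prefix: not/reverse) + teach (root) + -able (suffix: capable of))


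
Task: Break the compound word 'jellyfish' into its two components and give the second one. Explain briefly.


Split 'jellyfish' into 'jelly' + 'fish'. The second part is 'fish'.

fish


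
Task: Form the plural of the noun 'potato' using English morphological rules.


Apply rule: Add -es (consonant + o). 'potato' becomes 'potatoes'.

potatoes


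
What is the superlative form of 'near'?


Apply superlative formation (add -est): 'near' -> 'nearest'.

nearest


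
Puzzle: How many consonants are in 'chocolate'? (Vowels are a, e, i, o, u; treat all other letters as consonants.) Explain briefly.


Consonants in 'chocolate': c, h, c, l, t = 5 consonants.

5


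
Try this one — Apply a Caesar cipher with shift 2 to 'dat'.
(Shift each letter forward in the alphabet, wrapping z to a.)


Shift each letter by 2: d -> f, a -> c, t -> v. Result: 'fcv'.

fcv


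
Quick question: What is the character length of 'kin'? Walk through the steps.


Spell out 'kin' and number each letter: k(1), i(2), n(3). Total: 3 letters.

3


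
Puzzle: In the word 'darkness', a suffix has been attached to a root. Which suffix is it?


The word 'darkness' = 'dark' (root) + '-ness' (suffix). The suffix is '-ness'.

ness


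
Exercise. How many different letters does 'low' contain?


Unique letters in 'low': {l, o, w} = 3 distinct letters.

3


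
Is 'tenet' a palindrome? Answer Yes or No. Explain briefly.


Forward: 'tenet'
Reversed: 'tenet'
They are identical.

Yes


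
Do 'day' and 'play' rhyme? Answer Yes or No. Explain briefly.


Rime (stressed vowel + following sounds) of 'day': -ay = /eɪ/
Rime of 'play': -ay = /eɪ/
/eɪ/ and /eɪ/ are the same ending sound, so the words rhyme.

Yes


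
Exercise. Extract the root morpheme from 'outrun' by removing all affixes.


Remove prefix 'out' from 'outrun' to get root 'run'.

run


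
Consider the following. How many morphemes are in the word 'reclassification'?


Decomposition: re- (prefix) + class (root) + -ify (suffix) + -ation (suffix) = 4 morpheme(s)

4 morphemes


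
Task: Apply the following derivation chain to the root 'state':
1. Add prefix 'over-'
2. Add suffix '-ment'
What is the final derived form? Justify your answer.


Step 1: Add prefix 'over-' to 'state' = 'overstate'
Step 2: Add suffix '-ment' to 'overstate' = 'overstatement'

overstatement


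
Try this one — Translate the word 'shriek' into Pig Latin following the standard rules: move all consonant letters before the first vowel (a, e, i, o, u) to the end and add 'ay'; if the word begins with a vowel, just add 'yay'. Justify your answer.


'shriek': move consonant cluster 'shr' to end and add 'ay': 'iekshray'.

iekshray


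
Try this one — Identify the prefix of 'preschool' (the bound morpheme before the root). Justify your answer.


The word 'preschool' = 'pre' (prefix) + 'school' (root). The prefix is 'pre'.

pre


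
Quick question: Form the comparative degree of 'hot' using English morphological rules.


Apply comparative formation (double final consonant, add -er): 'hot' -> 'hotter'.

hotter


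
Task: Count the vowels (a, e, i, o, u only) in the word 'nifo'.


Vowels in 'nifo': i, o = 2 vowels.

2


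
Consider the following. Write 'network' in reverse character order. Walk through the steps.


Reverse 'network' character by character: 'krowten'.

krowten


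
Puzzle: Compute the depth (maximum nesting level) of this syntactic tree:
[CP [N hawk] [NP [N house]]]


Count bracket nesting levels:
'[' at pos 0: depth = 1
'[' at pos 4: depth = 2
'[' at pos 13: depth = 2
'[' at pos 17: depth = 3
Maximum depth reached: 3

3


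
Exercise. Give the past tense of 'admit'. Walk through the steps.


Apply rule: Double final consonant and add -ed. 'admit' becomes 'admitted'.

admitted


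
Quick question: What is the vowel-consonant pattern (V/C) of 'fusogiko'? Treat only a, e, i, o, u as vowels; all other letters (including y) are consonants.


Letter mapping: f = C, u = V, s = C, o = V, g = C, i = V, k = C, o = V.

CVCVCVCV


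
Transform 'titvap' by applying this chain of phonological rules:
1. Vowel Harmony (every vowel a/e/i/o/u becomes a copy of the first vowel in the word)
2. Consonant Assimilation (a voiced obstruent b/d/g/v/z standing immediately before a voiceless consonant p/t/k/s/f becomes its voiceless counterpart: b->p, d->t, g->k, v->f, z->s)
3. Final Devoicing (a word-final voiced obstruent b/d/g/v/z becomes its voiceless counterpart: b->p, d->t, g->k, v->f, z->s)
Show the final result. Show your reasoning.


Starting form: 'titvap'
Rule 1: Vowel Harmony: all vowels become 'i' (matching first vowel). 'titvap' -> 'titvip'
Rule 2: Consonant Assimilation: no voiced obstruent (b/d/g/v/z) stands immediately before a voiceless consonant (p/t/k/s/f). No change.
Rule 3: Final Devoicing: final consonant 'p' is not one of the voiced obstruents b/d/g/v/z. No change.
Final form: 'titvip'

titvip


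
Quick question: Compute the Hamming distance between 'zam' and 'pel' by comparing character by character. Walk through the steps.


Alignment:
Position 1: 'z' vs 'p' = DIFFER
Position 2: 'a' vs 'e' = DIFFER
Position 3: 'm' vs 'l' = DIFFER
Total differences: 3

3


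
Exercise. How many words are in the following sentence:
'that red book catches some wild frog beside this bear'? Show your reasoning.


Split into words: that | red | book | catches | some | wild | frog | beside | this | bear = 10 words.

10


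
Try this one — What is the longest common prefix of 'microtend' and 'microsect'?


Compare from the start: 5 characters match: 'micro'. Mismatch at position 6: 't' vs 's'.

micro


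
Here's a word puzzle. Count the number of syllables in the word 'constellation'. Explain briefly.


Break 'constellation' into syllables: con-stel-la-tion -> con | stel | la | tion = 4 syllables

4 syllables


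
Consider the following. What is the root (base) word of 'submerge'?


Remove prefix 'sub' from 'submerge' to get root 'merge'.

merge


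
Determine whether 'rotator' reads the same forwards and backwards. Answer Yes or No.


Forward: 'rotator'
Reversed: 'rotator'
They are identical.

Yes


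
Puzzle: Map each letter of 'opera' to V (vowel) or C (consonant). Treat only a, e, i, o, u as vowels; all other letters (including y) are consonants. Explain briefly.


Letter mapping: o = V, p = C, e = V, r = C, a = V.

VCVCV


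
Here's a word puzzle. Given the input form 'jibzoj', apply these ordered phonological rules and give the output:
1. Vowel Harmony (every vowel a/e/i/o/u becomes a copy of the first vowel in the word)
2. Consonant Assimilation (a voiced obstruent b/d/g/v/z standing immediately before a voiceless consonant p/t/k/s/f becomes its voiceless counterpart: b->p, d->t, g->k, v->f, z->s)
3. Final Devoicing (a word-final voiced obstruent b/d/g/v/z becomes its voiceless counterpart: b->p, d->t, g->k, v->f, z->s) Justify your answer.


Starting form: 'jibzoj'
Rule 1: Vowel Harmony: all vowels become 'i' (matching first vowel). 'jibzoj' -> 'jibzij'
Rule 2: Consonant Assimilation: no voiced obstruent (b/d/g/v/z) stands immediately before a voiceless consonant (p/t/k/s/f). No change.
Rule 3: Final Devoicing: final consonant 'j' is not one of the voiced obstruents b/d/g/v/z. No change.
Final form: 'jibzij'

jibzij


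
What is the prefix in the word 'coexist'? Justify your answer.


The word 'coexist' = 'co' (prefix) + 'exist' (root). The prefix is 'co'.

co


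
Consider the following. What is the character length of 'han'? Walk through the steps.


Spell out 'han' and number each letter: h(1), a(2), n(3). Total: 3 letters.

3


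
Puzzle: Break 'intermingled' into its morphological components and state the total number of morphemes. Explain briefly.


Step 1: Identify prefix: 'inter' (meaning: between)
Step 2: Identify root: 'mingle'
Step 3: Identify suffix(es): 'ed'
Decomposition: inter- (prefix: between) + mingle (root) + -ed (suffix: past)
Total morphemes: 3

3 morphemes (inter- (prefix: between) + mingle (root) + -ed (suffix: past))


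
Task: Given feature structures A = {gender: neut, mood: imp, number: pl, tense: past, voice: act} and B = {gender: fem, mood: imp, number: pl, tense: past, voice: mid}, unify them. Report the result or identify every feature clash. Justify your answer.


Compare features:
gender: A=neut vs B=fem -> CLASH
mood: A=imp vs B=imp -> unified: imp
number: A=pl vs B=pl -> unified: pl
tense: A=past vs B=past -> unified: past
voice: A=act vs B=mid -> CLASH
Clashes detected on features 'gender' (neut vs fem) and 'voice' (act vs mid); unification fails.

CLASH on 'gender' (neut vs fem) and 'voice' (act vs mid)
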